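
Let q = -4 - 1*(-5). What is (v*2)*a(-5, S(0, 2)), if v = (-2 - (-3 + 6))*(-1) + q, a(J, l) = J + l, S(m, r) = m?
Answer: -60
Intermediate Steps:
q = 1 (q = -4 + 5 = 1)
v = 6 (v = (-2 - (-3 + 6))*(-1) + 1 = (-2 - 1*3)*(-1) + 1 = (-2 - 3)*(-1) + 1 = -5*(-1) + 1 = 5 + 1 = 6)
(v*2)*a(-5, S(0, 2)) = (6*2)*(-5 + 0) = 12*(-5) = -60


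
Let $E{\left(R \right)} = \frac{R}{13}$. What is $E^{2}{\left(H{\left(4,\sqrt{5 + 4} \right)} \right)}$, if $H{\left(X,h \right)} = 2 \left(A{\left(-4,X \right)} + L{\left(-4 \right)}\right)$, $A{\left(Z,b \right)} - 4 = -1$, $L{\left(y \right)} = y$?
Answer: $\frac{4}{169} \approx 0.023669$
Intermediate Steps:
$A{\left(Z,b \right)} = 3$ ($A{\left(Z,b \right)} = 4 - 1 = 3$)
$H{\left(X,h \right)} = -2$ ($H{\left(X,h \right)} = 2 \left(3 - 4\right) = 2 \left(-1\right) = -2$)
$E{\left(R \right)} = \frac{R}{13}$ ($E{\left(R \right)} = R \frac{1}{13} = \frac{R}{13}$)
$E^{2}{\left(H{\left(4,\sqrt{5 + 4} \right)} \right)} = \left(\frac{1}{13} \left(-2\right)\right)^{2} = \left(- \frac{2}{13}\right)^{2} = \frac{4}{169}$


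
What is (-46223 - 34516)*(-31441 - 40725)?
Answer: 5826610674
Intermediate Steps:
(-46223 - 34516)*(-31441 - 40725) = -80739*(-72166) = 5826610674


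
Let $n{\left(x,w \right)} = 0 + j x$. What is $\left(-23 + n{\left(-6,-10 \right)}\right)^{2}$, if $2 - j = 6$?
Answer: $1$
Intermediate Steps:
$j = -4$ ($j = 2 - 6 = -4$)
$n{\left(x,w \right)} = - 4 x$ ($n{\left(x,w \right)} = 0 - 4 x = - 4 x$)
$\left(-23 + n{\left(-6,-10 \right)}\right)^{2} = \left(-23 - -24\right)^{2} = \left(-23 + 24\right)^{2} = 1^{2} = 1$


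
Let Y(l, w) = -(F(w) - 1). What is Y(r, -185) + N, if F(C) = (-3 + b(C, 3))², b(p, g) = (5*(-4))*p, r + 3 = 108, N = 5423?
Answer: -13662385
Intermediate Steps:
r = 105 (r = -3 + 108 = 105)
b(p, g) = -20*p
F(C) = (-3 - 20*C)²
Y(l, w) = 1 - (3 + 20*w)² (Y(l, w) = -((3 + 20*w)² - 1) = -(-1 + (3 + 20*w)²) = 1 - (3 + 20*w)²)
Y(r, -185) + N = (1 - (3 + 20*(-185))²) + 5423 = (1 - (3 - 3700)²) + 5423 = (1 - 1*(-3697)²) + 5423 = (1 - 1*13667809) + 5423 = (1 - 13667809) + 5423 = -13667808 + 5423 = -13662385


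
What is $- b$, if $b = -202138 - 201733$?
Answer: $403871$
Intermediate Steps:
$b = -403871$ ($b = -202138 - 201733 = -403871$)
$- b = \left(-1\right) \left(-403871\right) = 403871$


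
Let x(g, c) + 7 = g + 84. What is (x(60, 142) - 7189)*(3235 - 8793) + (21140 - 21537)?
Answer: 39194619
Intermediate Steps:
x(g, c) = 77 + g (x(g, c) = -7 + (g + 84) = -7 + (84 + g) = 77 + g)
(x(60, 142) - 7189)*(3235 - 8793) + (21140 - 21537) = ((77 + 60) - 7189)*(3235 - 8793) + (21140 - 21537) = (137 - 7189)*(-5558) - 397 = -7052*(-5558) - 397 = 39195016 - 397 = 39194619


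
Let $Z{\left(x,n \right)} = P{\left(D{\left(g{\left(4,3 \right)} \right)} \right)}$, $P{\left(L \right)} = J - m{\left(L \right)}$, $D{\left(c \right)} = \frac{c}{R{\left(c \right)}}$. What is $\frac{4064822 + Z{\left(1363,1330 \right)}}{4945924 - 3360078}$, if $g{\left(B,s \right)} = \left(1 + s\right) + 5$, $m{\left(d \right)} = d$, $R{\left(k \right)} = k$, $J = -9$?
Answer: $\frac{2032406}{792923} \approx 2.5632$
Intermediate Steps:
$g{\left(B,s \right)} = 6 + s$
$D{\left(c \right)} = 1$ ($D{\left(c \right)} = \frac{c}{c} = 1$)
$P{\left(L \right)} = -9 - L$
$Z{\left(x,n \right)} = -10$ ($Z{\left(x,n \right)} = -9 - 1 = -10$)
$\frac{4064822 + Z{\left(1363,1330 \right)}}{4945924 - 3360078} = \frac{4064822 - 10}{4945924 - 3360078} = \frac{4064812}{1585846} = 4064812 \cdot \frac{1}{1585846} = \frac{2032406}{792923}$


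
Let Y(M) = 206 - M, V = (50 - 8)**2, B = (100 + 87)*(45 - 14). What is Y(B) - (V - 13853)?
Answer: 6498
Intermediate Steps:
B = 5797 (B = 187*31 = 5797)
V = 1764 (V = 42**2 = 1764)
Y(B) - (V - 13853) = (206 - 1*5797) - (1764 - 13853) = (206 - 5797) - 1*(-12089) = -5591 + 12089 = 6498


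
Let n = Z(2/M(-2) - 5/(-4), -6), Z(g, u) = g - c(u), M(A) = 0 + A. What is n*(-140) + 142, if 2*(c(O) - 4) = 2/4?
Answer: 702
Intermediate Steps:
M(A) = A
c(O) = 17/4 (c(O) = 4 + (2/4)/2 = 4 + (2*(¼))/2 = 4 + (½)*(½) = 4 + ¼ = 17/4)
Z(g, u) = -17/4 + g (Z(g, u) = g - 1*17/4 = g - 17/4 = -17/4 + g)
n = -4 (n = -17/4 + (2/(-2) - 5/(-4)) = -17/4 + (2*(-½) - 5*(-¼)) = -17/4 + (-1 + 5/4) = -17/4 + ¼ = -4)
n*(-140) + 142 = -4*(-140) + 142 = 560 + 142 = 702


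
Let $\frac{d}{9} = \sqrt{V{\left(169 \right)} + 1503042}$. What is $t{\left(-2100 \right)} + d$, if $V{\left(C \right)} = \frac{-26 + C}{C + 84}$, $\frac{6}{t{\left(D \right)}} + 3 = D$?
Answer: $- \frac{2}{701} + \frac{9 \sqrt{795109517}}{23} \approx 11034.0$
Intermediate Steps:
$t{\left(D \right)} = \frac{6}{-3 + D}$
$V{\left(C \right)} = \frac{-26 + C}{84 + C}$
$d = \frac{9 \sqrt{795109517}}{23}$ ($d = 9 \sqrt{\frac{-26 + 169}{84 + 169} + 1503042} = 9 \sqrt{\frac{1}{253} \cdot 143 + 1503042} = 9 \sqrt{\frac{13}{23} + 1503042} = 9 \sqrt{\frac{34569979}{23}} = 9 \frac{\sqrt{795109517}}{23} = \frac{9 \sqrt{795109517}}{23} \approx 11034.0$)
$t{\left(-2100 \right)} + d = \frac{6}{-3 - 2100} + \frac{9 \sqrt{795109517}}{23} = \frac{6}{-2103} + \frac{9 \sqrt{795109517}}{23} = 6 \left(- \frac{1}{2103}\right) + \frac{9 \sqrt{795109517}}{23} = - \frac{2}{701} + \frac{9 \sqrt{795109517}}{23}$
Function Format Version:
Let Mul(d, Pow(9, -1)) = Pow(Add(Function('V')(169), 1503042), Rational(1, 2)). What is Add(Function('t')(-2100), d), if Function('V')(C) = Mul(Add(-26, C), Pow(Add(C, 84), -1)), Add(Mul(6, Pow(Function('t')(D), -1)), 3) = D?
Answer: Add(Rational(-2, 701), Mul(Rational(9, 23), Pow(795109517, Rational(1, 2)))) ≈ 11034.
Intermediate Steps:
Function('t')(D) = Mul(6, Pow(Add(-3, D), -1))
Function('V')(C) = Mul(Pow(Add(84, C), -1), Add(-26, C)) (Function('V')(C) = Mul(Add(-26, C), Pow(Add(84, C), -1)) = Mul(Pow(Add(84, C), -1), Add(-26, C)))
d = Mul(Rational(9, 23), Pow(795109517, Rational(1, 2))) (d = Mul(9, Pow(Add(Mul(Pow(Add(84, 169), -1), Add(-26, 169)), 1503042), Rational(1, 2))) = Mul(9, Pow(Add(Mul(Pow(253, -1), 143), 1503042), Rational(1, 2))) = Mul(9, Pow(Add(Mul(Rational(1, 253), 143), 1503042), Rational(1, 2))) = Mul(9, Pow(Add(Rational(13, 23), 1503042), Rational(1, 2))) = Mul(9, Pow(Rational(34569979, 23), Rational(1, 2))) = Mul(9, Mul(Rational(1, 23), Pow(795109517, Rational(1, 2)))) = Mul(Rational(9, 23), Pow(795109517, Rational(1, 2))) ≈ 11034.)
Add(Function('t')(-2100), d) = Add(Mul(6, Pow(Add(-3, -2100), -1)), Mul(Rational(9, 23), Pow(795109517, Rational(1, 2)))) = Add(Mul(6, Pow(-2103, -1)), Mul(Rational(9, 23), Pow(795109517, Rational(1, 2)))) = Add(Mul(6, Rational(-1, 2103)), Mul(Rational(9, 23), Pow(795109517, Rational(1, 2)))) = Add(Rational(-2, 701), Mul(Rational(9, 23), Pow(795109517, Rational(1, 2))))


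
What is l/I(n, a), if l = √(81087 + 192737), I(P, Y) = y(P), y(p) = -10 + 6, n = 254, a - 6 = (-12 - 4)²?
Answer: -√17114 ≈ -130.82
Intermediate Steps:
a = 262 (a = 6 + (-12 - 4)² = 6 + (-16)² = 6 + 256 = 262)
y(p) = -4
I(P, Y) = -4
l = 4*√17114 (l = √273824 = 4*√17114 ≈ 523.28)
l/I(n, a) = (4*√17114)/(-4) = (4*√17114)*(-¼) = -√17114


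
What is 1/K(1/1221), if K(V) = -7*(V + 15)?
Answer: -1221/128212 ≈ -0.0095233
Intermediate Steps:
K(V) = -105 - 7*V (K(V) = -7*(15 + V) = -105 - 7*V)
1/K(1/1221) = 1/(-105 - 7/1221) = 1/(-128212/1221) = -1221/128212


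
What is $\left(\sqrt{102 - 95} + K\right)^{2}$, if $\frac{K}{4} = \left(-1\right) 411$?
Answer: $\left(1644 - \sqrt{7}\right)^{2} \approx 2.694 \cdot 10^{6}$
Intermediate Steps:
$K = -1644$ ($K = 4 \left(\left(-1\right) 411\right) = 4 \left(-411\right) = -1644$)
$\left(\sqrt{102 - 95} + K\right)^{2} = \left(\sqrt{102 - 95} - 1644\right)^{2} = \left(\sqrt{7} - 1644\right)^{2} = \left(-1644 + \sqrt{7}\right)^{2}$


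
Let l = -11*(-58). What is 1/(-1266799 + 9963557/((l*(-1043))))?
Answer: -665434/842981089323 ≈ -7.8938e-7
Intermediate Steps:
l = 638
1/(-1266799 + 9963557/((l*(-1043)))) = 1/(-1266799 + 9963557/((638*(-1043)))) = 1/(-1266799 + 9963557/(-665434)) = 1/(-1266799 + 9963557*(-1/665434)) = 1/(-1266799 - 9963557/665434) = 1/(-842981089323/665434) = -665434/842981089323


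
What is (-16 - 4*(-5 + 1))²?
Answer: 0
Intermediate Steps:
(-16 - 4*(-5 + 1))² = (-16 - 4*(-4))² = (-16 + 16)² = 0² = 0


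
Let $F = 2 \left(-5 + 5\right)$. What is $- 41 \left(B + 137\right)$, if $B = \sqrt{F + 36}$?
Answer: $-5863$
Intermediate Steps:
$F = 0$ ($F = 2 \cdot 0 = 0$)
$B = 6$ ($B = \sqrt{0 + 36} = \sqrt{36} = 6$)
$- 41 \left(B + 137\right) = - 41 \left(6 + 137\right) = \left(-41\right) 143 = -5863$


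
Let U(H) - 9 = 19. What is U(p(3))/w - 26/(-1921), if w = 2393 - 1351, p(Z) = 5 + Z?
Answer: 40440/1000841 ≈ 0.040406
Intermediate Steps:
U(H) = 28 (U(H) = 9 + 19 = 28)
w = 1042
U(p(3))/w - 26/(-1921) = 28/1042 - 26/(-1921) = 28*(1/1042) - 26*(-1/1921) = 14/521 + 26/1921 = 40440/1000841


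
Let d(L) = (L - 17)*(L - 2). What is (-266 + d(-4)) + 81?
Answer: -59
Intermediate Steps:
d(L) = (-17 + L)*(-2 + L)
(-266 + d(-4)) + 81 = (-266 + (34 + (-4)² - 19*(-4))) + 81 = (-266 + (34 + 16 + 76)) + 81 = (-266 + 126) + 81 = -140 + 81 = -59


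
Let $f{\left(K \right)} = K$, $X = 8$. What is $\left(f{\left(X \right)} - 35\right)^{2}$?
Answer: $729$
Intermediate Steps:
$\left(f{\left(X \right)} - 35\right)^{2} = \left(8 - 35\right)^{2} = \left(-27\right)^{2} = 729$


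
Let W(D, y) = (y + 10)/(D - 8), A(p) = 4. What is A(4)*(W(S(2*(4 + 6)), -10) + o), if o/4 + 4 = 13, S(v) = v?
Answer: 144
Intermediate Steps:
W(D, y) = (10 + y)/(-8 + D)
o = 36 (o = -16 + 4*13 = -16 + 52 = 36)
A(4)*(W(S(2*(4 + 6)), -10) + o) = 4*((10 - 10)/(-8 + 2*(4 + 6)) + 36) = 4*(0/(-8 + 2*10) + 36) = 4*(0/(-8 + 20) + 36) = 4*(0/12 + 36) = 4*((1/12)*0 + 36) = 4*(0 + 36) = 4*36 = 144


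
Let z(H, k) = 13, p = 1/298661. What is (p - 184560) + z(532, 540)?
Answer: -55116991566/298661 ≈ -1.8455e+5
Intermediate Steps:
p = 1/298661 ≈ 3.3483e-6
(p - 184560) + z(532, 540) = (1/298661 - 184560) + 13 = -55120874159/298661 + 13 = -55116991566/298661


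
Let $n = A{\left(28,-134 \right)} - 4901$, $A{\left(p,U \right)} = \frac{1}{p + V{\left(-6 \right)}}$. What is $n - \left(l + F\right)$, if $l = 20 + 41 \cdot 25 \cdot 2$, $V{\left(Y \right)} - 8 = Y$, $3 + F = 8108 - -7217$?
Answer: $- \frac{668789}{30} \approx -22293.0$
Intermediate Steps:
$F = 15322$ ($F = -3 + \left(8108 - -7217\right) = -3 + \left(8108 + 7217\right) = -3 + 15325 = 15322$)
$V{\left(Y \right)} = 8 + Y$
$A{\left(p,U \right)} = \frac{1}{2 + p}$ ($A{\left(p,U \right)} = \frac{1}{p + \left(8 - 6\right)} = \frac{1}{p + 2} = \frac{1}{2 + p}$)
$l = 2070$ ($l = 20 + 41 \cdot 50 = 20 + 2050 = 2070$)
$n = - \frac{147029}{30}$ ($n = \frac{1}{2 + 28} - 4901 = \frac{1}{30} - 4901 = - \frac{147029}{30} \approx -4901.0$)
$n - \left(l + F\right) = - \frac{147029}{30} - \left(2070 + 15322\right) = - \frac{147029}{30} - 17392 = - \frac{668789}{30}$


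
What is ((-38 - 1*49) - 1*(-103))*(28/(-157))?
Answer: -448/157 ≈ -2.8535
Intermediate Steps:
((-38 - 1*49) - 1*(-103))*(28/(-157)) = ((-38 - 49) + 103)*(28*(-1/157)) = (-87 + 103)*(-28/157) = 16*(-28/157) = -448/157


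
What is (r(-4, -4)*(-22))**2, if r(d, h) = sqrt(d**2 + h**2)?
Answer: 15488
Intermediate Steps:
(r(-4, -4)*(-22))**2 = (sqrt((-4)**2 + (-4)**2)*(-22))**2 = (sqrt(16 + 16)*(-22))**2 = (sqrt(32)*(-22))**2 = ((4*sqrt(2))*(-22))**2 = (-88*sqrt(2))**2 = 15488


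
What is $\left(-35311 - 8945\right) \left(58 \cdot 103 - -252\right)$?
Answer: $-275537856$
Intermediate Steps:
$\left(-35311 - 8945\right) \left(58 \cdot 103 - -252\right) = - 44256 \left(5974 + 252\right) = \left(-44256\right) 6226 = -275537856$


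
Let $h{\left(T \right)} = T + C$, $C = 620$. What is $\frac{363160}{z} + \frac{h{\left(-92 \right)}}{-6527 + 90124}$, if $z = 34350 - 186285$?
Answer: $- \frac{865110424}{362894577} \approx -2.3839$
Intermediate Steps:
$z = -151935$ ($z = 34350 - 186285 = -151935$)
$h{\left(T \right)} = 620 + T$ ($h{\left(T \right)} = T + 620 = 620 + T$)
$\frac{363160}{z} + \frac{h{\left(-92 \right)}}{-6527 + 90124} = \frac{363160}{-151935} + \frac{620 - 92}{-6527 + 90124} = 363160 \left(- \frac{1}{151935}\right) + \frac{528}{83597} = - \frac{10376}{4341} + 528 \cdot \frac{1}{83597} = - \frac{10376}{4341} + \frac{528}{83597} = - \frac{865110424}{362894577}$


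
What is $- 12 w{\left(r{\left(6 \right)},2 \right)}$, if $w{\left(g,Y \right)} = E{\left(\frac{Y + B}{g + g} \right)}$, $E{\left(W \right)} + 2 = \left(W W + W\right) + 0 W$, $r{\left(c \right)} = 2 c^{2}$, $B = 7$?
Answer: $\frac{1485}{64} \approx 23.203$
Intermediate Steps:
$E{\left(W \right)} = -2 + W + W^{2}$ ($E{\left(W \right)} = -2 + \left(\left(W W + W\right) + 0 W\right) = -2 + \left(\left(W^{2} + W\right) + 0\right) = -2 + \left(\left(W + W^{2}\right) + 0\right) = -2 + \left(W + W^{2}\right) = -2 + W + W^{2}$)
$w{\left(g,Y \right)} = -2 + \frac{7 + Y}{2 g} + \frac{\left(7 + Y\right)^{2}}{4 g^{2}}$ ($w{\left(g,Y \right)} = -2 + \frac{Y + 7}{g + g} + \left(\frac{Y + 7}{g + g}\right)^{2} = -2 + \frac{7 + Y}{2 g} + \left(\frac{7 + Y}{2 g}\right)^{2} = -2 + \frac{7 + Y}{2 g} + \frac{\left(7 + Y\right)^{2}}{4 g^{2}}$)
$- 12 w{\left(r{\left(6 \right)},2 \right)} = - 12 \frac{\left(7 + 2\right)^{2} - 8 \left(2 \cdot 6^{2}\right)^{2} + 2 \cdot 2 \cdot 6^{2} \left(7 + 2\right)}{4 \cdot 5184} = - 12 \frac{9^{2} - 8 \left(2 \cdot 36\right)^{2} + 2 \cdot 2 \cdot 36 \cdot 9}{4 \cdot 5184} = - 12 \frac{81 - 8 \cdot 72^{2} + 2 \cdot 72 \cdot 9}{4 \cdot 5184} = - 12 \cdot \frac{1}{4} \cdot \frac{1}{5184} \left(81 - 41472 + 1296\right) = - 12 \cdot \frac{1}{4} \cdot \frac{1}{5184} \left(-40095\right) = \left(-12\right) \left(- \frac{495}{256}\right) = \frac{1485}{64}$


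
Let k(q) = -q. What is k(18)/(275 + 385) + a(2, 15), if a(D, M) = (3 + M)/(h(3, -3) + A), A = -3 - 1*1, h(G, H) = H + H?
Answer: -201/110 ≈ -1.8273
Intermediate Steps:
h(G, H) = 2*H
A = -4 (A = -3 - 1 = -4)
a(D, M) = -3/10 - M/10 (a(D, M) = (3 + M)/(2*(-3) - 4) = (3 + M)/(-6 - 4) = (3 + M)/(-10) = (3 + M)*(-1/10) = -3/10 - M/10)
k(18)/(275 + 385) + a(2, 15) = (-1*18)/(275 + 385) + (-3/10 - 1/10*15) = -18/660 + (-3/10 - 3/2) = -18*1/660 - 9/5 = -3/110 - 9/5 = -201/110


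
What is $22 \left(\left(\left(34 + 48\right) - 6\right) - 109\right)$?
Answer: $-726$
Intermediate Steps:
$22 \left(\left(\left(34 + 48\right) - 6\right) - 109\right) = 22 \left(\left(82 - 6\right) - 109\right) = 22 \left(76 - 109\right) = 22 \left(-33\right) = -726$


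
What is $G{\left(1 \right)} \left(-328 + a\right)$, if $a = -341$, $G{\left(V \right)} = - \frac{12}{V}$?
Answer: $8028$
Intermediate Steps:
$G{\left(1 \right)} \left(-328 + a\right) = - \frac{12}{1} \left(-328 - 341\right) = \left(-12\right) 1 \left(-669\right) = \left(-12\right) \left(-669\right) = 8028$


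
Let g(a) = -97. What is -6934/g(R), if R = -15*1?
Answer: 6934/97 ≈ 71.484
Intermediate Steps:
R = -15
-6934/g(R) = -6934/(-97) = -6934*(-1/97) = 6934/97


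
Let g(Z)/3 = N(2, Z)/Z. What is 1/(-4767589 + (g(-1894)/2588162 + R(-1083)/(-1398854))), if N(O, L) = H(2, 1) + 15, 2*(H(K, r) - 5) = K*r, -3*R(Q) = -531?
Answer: -3428576345731556/16346042872003832528663 ≈ -2.0975e-7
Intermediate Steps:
R(Q) = 177 (R(Q) = -1/3*(-531) = 177)
H(K, r) = 5 + K*r/2 (H(K, r) = 5 + (K*r)/2 = 5 + K*r/2)
N(O, L) = 21 (N(O, L) = (5 + (1/2)*2*1) + 15 = (5 + 1) + 15 = 6 + 15 = 21)
g(Z) = 63/Z (g(Z) = 3*(21/Z) = 63/Z)
1/(-4767589 + (g(-1894)/2588162 + R(-1083)/(-1398854))) = 1/(-4767589 + ((63/(-1894))/2588162 + 177/(-1398854))) = 1/(-4767589 + ((63*(-1/1894))*(1/2588162) + 177*(-1/1398854))) = 1/(-4767589 + (-63/1894*1/2588162 - 177/1398854)) = 1/(-4767589 + (-63/4901978828 - 177/1398854)) = 1/(-4767589 - 433869190179/3428576345731556) = 1/(-16346042872003832528663/3428576345731556) = -3428576345731556/16346042872003832528663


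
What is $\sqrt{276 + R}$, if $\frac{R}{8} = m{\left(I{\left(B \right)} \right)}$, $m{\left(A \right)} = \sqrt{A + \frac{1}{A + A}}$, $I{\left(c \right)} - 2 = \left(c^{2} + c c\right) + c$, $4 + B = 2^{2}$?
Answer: $12 \sqrt{2} \approx 16.971$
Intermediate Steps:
$B = 0$ ($B = -4 + 2^{2} = -4 + 4 = 0$)
$I{\left(c \right)} = 2 + c + 2 c^{2}$ ($I{\left(c \right)} = 2 + \left(\left(c^{2} + c c\right) + c\right) = 2 + \left(\left(c^{2} + c^{2}\right) + c\right) = 2 + \left(2 c^{2} + c\right) = 2 + \left(c + 2 c^{2}\right) = 2 + c + 2 c^{2}$)
$m{\left(A \right)} = \sqrt{A + \frac{1}{2 A}}$
$R = 12$ ($R = 8 \frac{\sqrt{\frac{2}{2 + 0 + 2 \cdot 0^{2}} + 4 \left(2 + 0 + 2 \cdot 0^{2}\right)}}{2} = 8 \frac{\sqrt{\frac{2}{2 + 0 + 2 \cdot 0} + 4 \left(2 + 0 + 2 \cdot 0\right)}}{2} = 8 \frac{\sqrt{\frac{2}{2 + 0 + 0} + 4 \left(2 + 0 + 0\right)}}{2} = 8 \frac{\sqrt{\frac{2}{2} + 4 \cdot 2}}{2} = 8 \frac{\sqrt{2 \cdot \frac{1}{2} + 8}}{2} = 8 \frac{\sqrt{1 + 8}}{2} = 8 \frac{\sqrt{9}}{2} = 8 \cdot \frac{1}{2} \cdot 3 = 8 \cdot \frac{3}{2} = 12$)
$\sqrt{276 + R} = \sqrt{276 + 12} = \sqrt{288} = 12 \sqrt{2}$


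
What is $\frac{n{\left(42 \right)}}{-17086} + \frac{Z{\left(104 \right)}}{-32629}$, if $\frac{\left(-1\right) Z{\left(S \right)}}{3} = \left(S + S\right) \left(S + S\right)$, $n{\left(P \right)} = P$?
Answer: $\frac{1108127847}{278749547} \approx 3.9754$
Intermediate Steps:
$Z{\left(S \right)} = - 12 S^{2}$ ($Z{\left(S \right)} = - 3 \left(S + S\right) \left(S + S\right) = - 3 \cdot 2 S 2 S = - 3 \cdot 4 S^{2} = - 12 S^{2}$)
$\frac{n{\left(42 \right)}}{-17086} + \frac{Z{\left(104 \right)}}{-32629} = \frac{42}{-17086} + \frac{\left(-12\right) 104^{2}}{-32629} = 42 \left(- \frac{1}{17086}\right) + \left(-12\right) 10816 \left(- \frac{1}{32629}\right) = - \frac{21}{8543} - - \frac{129792}{32629} = - \frac{21}{8543} + \frac{129792}{32629} = \frac{1108127847}{278749547}$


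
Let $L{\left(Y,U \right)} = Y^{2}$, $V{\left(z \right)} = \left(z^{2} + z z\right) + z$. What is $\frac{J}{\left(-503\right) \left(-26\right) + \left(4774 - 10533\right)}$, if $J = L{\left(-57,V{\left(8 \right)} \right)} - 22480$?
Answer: $- \frac{19231}{7319} \approx -2.6275$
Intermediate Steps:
$V{\left(z \right)} = z + 2 z^{2}$ ($V{\left(z \right)} = \left(z^{2} + z^{2}\right) + z = 2 z^{2} + z = z + 2 z^{2}$)
$J = -19231$ ($J = \left(-57\right)^{2} - 22480 = 3249 - 22480 = -19231$)
$\frac{J}{\left(-503\right) \left(-26\right) + \left(4774 - 10533\right)} = - \frac{19231}{\left(-503\right) \left(-26\right) + \left(4774 - 10533\right)} = - \frac{19231}{13078 - 5759} = - \frac{19231}{7319}$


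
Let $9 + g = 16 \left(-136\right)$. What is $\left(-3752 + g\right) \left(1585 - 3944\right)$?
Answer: $14005383$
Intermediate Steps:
$g = -2185$ ($g = -9 + 16 \left(-136\right) = -9 - 2176 = -2185$)
$\left(-3752 + g\right) \left(1585 - 3944\right) = \left(-3752 - 2185\right) \left(1585 - 3944\right) = \left(-5937\right) \left(-2359\right) = 14005383$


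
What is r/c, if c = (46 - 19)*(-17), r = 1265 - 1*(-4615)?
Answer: -1960/153 ≈ -12.810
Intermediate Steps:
r = 5880 (r = 1265 + 4615 = 5880)
c = -459 (c = 27*(-17) = -459)
r/c = 5880/(-459) = 5880*(-1/459) = -1960/153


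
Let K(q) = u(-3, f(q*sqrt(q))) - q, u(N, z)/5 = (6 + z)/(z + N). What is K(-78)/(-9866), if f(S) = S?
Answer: (-1079*sqrt(78) + 34*I)/(4933*(-I + 26*sqrt(78))) ≈ -0.0084127 - 6.621e-6*I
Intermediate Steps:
u(N, z) = 5*(6 + z)/(N + z) (u(N, z) = 5*((6 + z)/(z + N)) = 5*((6 + z)/(N + z)) = 5*(6 + z)/(N + z))
K(q) = -q + 5*(6 + q**(3/2))/(-3 + q**(3/2)) (K(q) = 5*(6 + q*sqrt(q))/(-3 + q*sqrt(q)) - q = 5*(6 + q**(3/2))/(-3 + q**(3/2)) - q = -q + 5*(6 + q**(3/2))/(-3 + q**(3/2)))
K(-78)/(-9866) = ((30 + 5*(-78)**(3/2) - 1*(-78)*(-3 + (-78)**(3/2)))/(-3 + (-78)**(3/2)))/(-9866) = ((30 + 5*(-78*I*sqrt(78)) - 1*(-78)*(-3 - 78*I*sqrt(78)))/(-3 - 78*I*sqrt(78)))*(-1/9866) = ((30 - 390*I*sqrt(78) + (-234 - 6084*I*sqrt(78)))/(-3 - 78*I*sqrt(78)))*(-1/9866) = ((-204 - 6474*I*sqrt(78))/(-3 - 78*I*sqrt(78)))*(-1/9866) = -(-204 - 6474*I*sqrt(78))/(9866*(-3 - 78*I*sqrt(78)))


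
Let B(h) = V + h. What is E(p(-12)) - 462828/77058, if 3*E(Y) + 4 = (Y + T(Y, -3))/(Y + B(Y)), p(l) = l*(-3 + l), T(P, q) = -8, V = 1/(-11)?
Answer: -365083606/50845437 ≈ -7.1803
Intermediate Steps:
V = -1/11 ≈ -0.090909
B(h) = -1/11 + h
E(Y) = -4/3 + (-8 + Y)/(3*(-1/11 + 2*Y)) (E(Y) = -4/3 + ((Y - 8)/(Y + (-1/11 + Y)))/3 = -4/3 + ((-8 + Y)/(-1/11 + 2*Y))/3 = -4/3 + (-8 + Y)/(3*(-1/11 + 2*Y)))
E(p(-12)) - 462828/77058 = 7*(-12 - (-132)*(-3 - 12))/(3*(-1 + 22*(-12*(-3 - 12)))) - 462828/77058 = 7*(-12 - (-132)*(-15))/(3*(-1 + 22*(-12*(-15)))) - 462828*1/77058 = 7*(-12 - 11*180)/(3*(-1 + 22*180)) - 77138/12843 = 7*(-12 - 1980)/(3*(-1 + 3960)) - 77138/12843 = (7/3)*(-1992)/3959 - 77138/12843 = (7/3)*(1/3959)*(-1992) - 77138/12843 = -4648/3959 - 77138/12843 = -365083606/50845437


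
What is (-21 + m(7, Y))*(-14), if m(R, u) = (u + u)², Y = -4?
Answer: -602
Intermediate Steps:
m(R, u) = 4*u² (m(R, u) = (2*u)² = 4*u²)
(-21 + m(7, Y))*(-14) = (-21 + 4*(-4)²)*(-14) = (-21 + 4*16)*(-14) = (-21 + 64)*(-14) = 43*(-14) = -602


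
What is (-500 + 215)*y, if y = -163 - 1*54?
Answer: 61845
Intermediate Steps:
y = -217 (y = -163 - 54 = -217)
(-500 + 215)*y = (-500 + 215)*(-217) = -285*(-217) = 61845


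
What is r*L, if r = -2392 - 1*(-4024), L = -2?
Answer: -3264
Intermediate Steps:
r = 1632 (r = -2392 + 4024 = 1632)
r*L = 1632*(-2) = -3264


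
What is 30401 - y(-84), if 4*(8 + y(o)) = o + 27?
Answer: 121693/4 ≈ 30423.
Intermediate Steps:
y(o) = -5/4 + o/4 (y(o) = -8 + (o + 27)/4 = -8 + (27 + o)/4 = -8 + (27/4 + o/4) = -5/4 + o/4)
30401 - y(-84) = 30401 - (-5/4 + (1/4)*(-84)) = 30401 - (-5/4 - 21) = 30401 - 1*(-89/4) = 30401 + 89/4 = 121693/4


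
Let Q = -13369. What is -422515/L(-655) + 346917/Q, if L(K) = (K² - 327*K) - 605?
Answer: -45715840364/1718197249 ≈ -26.607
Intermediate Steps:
L(K) = -605 + K² - 327*K
-422515/L(-655) + 346917/Q = -422515/(-605 + (-655)² - 327*(-655)) + 346917/(-13369) = -422515/(-605 + 429025 + 214185) + 346917*(-1/13369) = -422515/642605 - 346917/13369 = -422515*1/642605 - 346917/13369 = -84503/128521 - 346917/13369 = -45715840364/1718197249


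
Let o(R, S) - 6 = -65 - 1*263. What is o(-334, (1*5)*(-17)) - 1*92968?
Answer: -93290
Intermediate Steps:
o(R, S) = -322 (o(R, S) = 6 + (-65 - 1*263) = 6 + (-65 - 263) = 6 - 328 = -322)
o(-334, (1*5)*(-17)) - 1*92968 = -322 - 1*92968 = -322 - 92968 = -93290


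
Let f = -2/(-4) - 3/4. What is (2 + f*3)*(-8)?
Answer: -10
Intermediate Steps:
f = -¼ (f = -2*(-¼) - 3*¼ = ½ - ¾ = -¼ ≈ -0.25000)
(2 + f*3)*(-8) = (2 - ¼*3)*(-8) = (2 - ¾)*(-8) = (5/4)*(-8) = -10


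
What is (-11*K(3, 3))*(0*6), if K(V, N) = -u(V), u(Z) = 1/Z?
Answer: 0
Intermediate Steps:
K(V, N) = -1/V
(-11*K(3, 3))*(0*6) = (-(-11)/3)*(0*6) = -(-11)/3*0 = -11*(-⅓)*0 = (11/3)*0 = 0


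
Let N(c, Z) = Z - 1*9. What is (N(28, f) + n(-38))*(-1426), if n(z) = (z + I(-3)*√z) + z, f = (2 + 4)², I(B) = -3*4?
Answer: 69874 + 17112*I*√38 ≈ 69874.0 + 1.0549e+5*I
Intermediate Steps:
I(B) = -12
f = 36 (f = 6² = 36)
n(z) = -12*√z + 2*z (n(z) = (z - 12*√z) + z = -12*√z + 2*z)
N(c, Z) = -9 + Z (N(c, Z) = Z - 9 = -9 + Z)
(N(28, f) + n(-38))*(-1426) = ((-9 + 36) + (-12*I*√38 + 2*(-38)))*(-1426) = (27 + (-12*I*√38 - 76))*(-1426) = (27 + (-76 - 12*I*√38))*(-1426) = (-49 - 12*I*√38)*(-1426) = 69874 + 17112*I*√38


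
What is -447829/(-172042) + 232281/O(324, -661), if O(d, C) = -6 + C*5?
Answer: -5497046569/81375866 ≈ -67.551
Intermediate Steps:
O(d, C) = -6 + 5*C
-447829/(-172042) + 232281/O(324, -661) = -447829/(-172042) + 232281/(-6 + 5*(-661)) = -447829*(-1/172042) + 232281/(-6 - 3305) = 447829/172042 + 232281/(-3311) = 447829/172042 + 232281*(-1/3311) = 447829/172042 - 33183/473 = -5497046569/81375866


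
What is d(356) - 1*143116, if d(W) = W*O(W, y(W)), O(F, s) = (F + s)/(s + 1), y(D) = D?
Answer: -50838940/357 ≈ -1.4241e+5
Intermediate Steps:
O(F, s) = (F + s)/(1 + s)
d(W) = 2*W²/(1 + W) (d(W) = W*((W + W)/(1 + W)) = W*((2*W)/(1 + W)) = W*(2*W/(1 + W)) = 2*W²/(1 + W))
d(356) - 1*143116 = 2*356²/(1 + 356) - 1*143116 = 2*126736/357 - 143116 = 2*126736*(1/357) - 143116 = 253472/357 - 143116 = -50838940/357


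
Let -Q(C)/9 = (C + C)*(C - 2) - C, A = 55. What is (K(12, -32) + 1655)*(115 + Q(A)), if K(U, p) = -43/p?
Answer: -687183895/8 ≈ -8.5898e+7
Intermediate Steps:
Q(C) = 9*C - 18*C*(-2 + C) (Q(C) = -9*((C + C)*(C - 2) - C) = -9*((2*C)*(-2 + C) - C) = -9*(2*C*(-2 + C) - C) = -9*(-C + 2*C*(-2 + C)) = 9*C - 18*C*(-2 + C))
(K(12, -32) + 1655)*(115 + Q(A)) = (-43/(-32) + 1655)*(115 + 9*55*(5 - 2*55)) = (-43*(-1/32) + 1655)*(115 + 9*55*(5 - 110)) = (43/32 + 1655)*(115 + 9*55*(-105)) = 53003*(115 - 51975)/32 = (53003/32)*(-51860) = -687183895/8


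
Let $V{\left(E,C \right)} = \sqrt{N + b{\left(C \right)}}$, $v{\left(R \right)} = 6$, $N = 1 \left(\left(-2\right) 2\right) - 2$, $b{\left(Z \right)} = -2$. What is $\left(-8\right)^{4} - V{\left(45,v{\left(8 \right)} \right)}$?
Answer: $4096 - 2 i \sqrt{2} \approx 4096.0 - 2.8284 i$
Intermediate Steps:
$N = -6$ ($N = 1 \left(-4\right) - 2 = -4 - 2 = -6$)
$V{\left(E,C \right)} = 2 i \sqrt{2}$ ($V{\left(E,C \right)} = \sqrt{-6 - 2} = \sqrt{-8} = 2 i \sqrt{2}$)
$\left(-8\right)^{4} - V{\left(45,v{\left(8 \right)} \right)} = \left(-8\right)^{4} - 2 i \sqrt{2} = 4096 - 2 i \sqrt{2}$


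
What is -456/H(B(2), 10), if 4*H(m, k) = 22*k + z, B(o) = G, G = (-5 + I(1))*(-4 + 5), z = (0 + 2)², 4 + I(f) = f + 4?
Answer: -57/7 ≈ -8.1429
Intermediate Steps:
I(f) = f (I(f) = -4 + (f + 4) = -4 + (4 + f) = f)
z = 4 (z = 2² = 4)
G = -4 (G = (-5 + 1)*(-4 + 5) = -4*1 = -4)
B(o) = -4
H(m, k) = 1 + 11*k/2 (H(m, k) = (22*k + 4)/4 = (4 + 22*k)/4 = 1 + 11*k/2)
-456/H(B(2), 10) = -456/(1 + (11/2)*10) = -456/(1 + 55) = -456/56 = -456*1/56 = -57/7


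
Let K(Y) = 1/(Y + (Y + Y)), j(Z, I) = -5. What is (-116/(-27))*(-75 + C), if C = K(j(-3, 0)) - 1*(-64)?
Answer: -19256/405 ≈ -47.546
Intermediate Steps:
K(Y) = 1/(3*Y) (K(Y) = 1/(Y + 2*Y) = 1/(3*Y))
C = 959/15 (C = (⅓)/(-5) - 1*(-64) = (⅓)*(-⅕) + 64 = -1/15 + 64 = 959/15 ≈ 63.933)
(-116/(-27))*(-75 + C) = (-116/(-27))*(-75 + 959/15) = -116*(-1/27)*(-166/15) = (116/27)*(-166/15) = -19256/405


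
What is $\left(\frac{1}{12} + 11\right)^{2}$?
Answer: $\frac{17689}{144} \approx 122.84$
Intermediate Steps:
$\left(\frac{1}{12} + 11\right)^{2} = \left(\frac{133}{12}\right)^{2} = \frac{17689}{144}$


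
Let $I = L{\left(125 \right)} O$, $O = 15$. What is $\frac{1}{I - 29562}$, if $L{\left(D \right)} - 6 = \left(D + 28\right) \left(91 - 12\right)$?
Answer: $\frac{1}{151833} \approx 6.5862 \cdot 10^{-6}$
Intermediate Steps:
$L{\left(D \right)} = 2218 + 79 D$ ($L{\left(D \right)} = 6 + \left(D + 28\right) \left(91 - 12\right) = 6 + \left(28 + D\right) 79 = 6 + \left(2212 + 79 D\right) = 2218 + 79 D$)
$I = 181395$ ($I = \left(2218 + 79 \cdot 125\right) 15 = \left(2218 + 9875\right) 15 = 12093 \cdot 15 = 181395$)
$\frac{1}{I - 29562} = \frac{1}{181395 - 29562} = \frac{1}{151833}$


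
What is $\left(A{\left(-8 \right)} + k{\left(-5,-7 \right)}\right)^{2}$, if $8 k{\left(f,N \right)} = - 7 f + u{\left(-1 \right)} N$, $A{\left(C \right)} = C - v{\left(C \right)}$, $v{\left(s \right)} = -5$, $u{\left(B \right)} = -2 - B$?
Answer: $\frac{81}{16} \approx 5.0625$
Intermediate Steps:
$A{\left(C \right)} = 5 + C$ ($A{\left(C \right)} = C - -5 = C + 5 = 5 + C$)
$k{\left(f,N \right)} = - \frac{7 f}{8} - \frac{N}{8}$ ($k{\left(f,N \right)} = \frac{- 7 f + \left(-2 - -1\right) N}{8} = \frac{- 7 f + \left(-2 + 1\right) N}{8} = \frac{- 7 f - N}{8} = \frac{- N - 7 f}{8} = - \frac{7 f}{8} - \frac{N}{8}$)
$\left(A{\left(-8 \right)} + k{\left(-5,-7 \right)}\right)^{2} = \left(\left(5 - 8\right) - - \frac{21}{4}\right)^{2} = \left(-3 + \left(\frac{35}{8} + \frac{7}{8}\right)\right)^{2} = \left(-3 + \frac{21}{4}\right)^{2} = \left(\frac{9}{4}\right)^{2} = \frac{81}{16}$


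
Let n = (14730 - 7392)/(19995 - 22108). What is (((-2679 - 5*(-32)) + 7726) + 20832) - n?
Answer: 55027745/2113 ≈ 26042.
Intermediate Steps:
n = -7338/2113 (n = 7338/(-2113) = 7338*(-1/2113) = -7338/2113 ≈ -3.4728)
(((-2679 - 5*(-32)) + 7726) + 20832) - n = (((-2679 - 5*(-32)) + 7726) + 20832) - 1*(-7338/2113) = (((-2679 + 160) + 7726) + 20832) + 7338/2113 = ((-2519 + 7726) + 20832) + 7338/2113 = (5207 + 20832) + 7338/2113 = 26039 + 7338/2113 = 55027745/2113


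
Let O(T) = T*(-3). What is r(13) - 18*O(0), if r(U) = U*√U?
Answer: 13*√13 ≈ 46.872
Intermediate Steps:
O(T) = -3*T
r(U) = U^(3/2)
r(13) - 18*O(0) = 13^(3/2) - (-54)*0 = 13*√13 - 18*0 = 13*√13 + 0 = 13*√13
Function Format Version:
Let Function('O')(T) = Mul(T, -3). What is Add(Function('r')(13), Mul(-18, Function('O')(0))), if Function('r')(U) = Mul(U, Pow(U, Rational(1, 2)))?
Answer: Mul(13, Pow(13, Rational(1, 2))) ≈ 46.872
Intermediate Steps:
Function('O')(T) = Mul(-3, T)
Function('r')(U) = Pow(U, Rational(3, 2))
Add(Function('r')(13), Mul(-18, Function('O')(0))) = Add(Pow(13, Rational(3, 2)), Mul(-18, Mul(-3, 0))) = Add(Mul(13, Pow(13, Rational(1, 2))), Mul(-18, 0)) = Add(Mul(13, Pow(13, Rational(1, 2))), 0) = Mul(13, Pow(13, Rational(1, 2)))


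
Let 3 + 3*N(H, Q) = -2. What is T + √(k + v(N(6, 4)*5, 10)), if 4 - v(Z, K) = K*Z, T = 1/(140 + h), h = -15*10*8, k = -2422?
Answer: -1/1060 + 2*I*√5253/3 ≈ -0.0009434 + 48.318*I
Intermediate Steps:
N(H, Q) = -5/3 (N(H, Q) = -1 + (⅓)*(-2) = -1 - ⅔ = -5/3)
h = -1200 (h = -150*8 = -1200)
T = -1/1060 (T = 1/(140 - 1200) = 1/(-1060) = -1/1060 ≈ -0.00094340)
v(Z, K) = 4 - K*Z
T + √(k + v(N(6, 4)*5, 10)) = -1/1060 + √(-2422 + (4 - 1*10*(-5/3*5))) = -1/1060 + √(-2422 + (4 - 1*10*(-25/3))) = -1/1060 + √(-2422 + (4 + 250/3)) = -1/1060 + √(-2422 + 262/3) = -1/1060 + √(-7004/3) = -1/1060 + 2*I*√5253/3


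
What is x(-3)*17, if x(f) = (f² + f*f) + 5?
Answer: 391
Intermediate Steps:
x(f) = 5 + 2*f² (x(f) = (f² + f²) + 5 = 2*f² + 5 = 5 + 2*f²)
x(-3)*17 = (5 + 2*(-3)²)*17 = (5 + 2*9)*17 = (5 + 18)*17 = 23*17 = 391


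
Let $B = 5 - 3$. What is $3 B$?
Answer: $6$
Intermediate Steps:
$B = 2$ ($B = 5 - 3 = 2$)
$3 B = 3 \cdot 2 = 6$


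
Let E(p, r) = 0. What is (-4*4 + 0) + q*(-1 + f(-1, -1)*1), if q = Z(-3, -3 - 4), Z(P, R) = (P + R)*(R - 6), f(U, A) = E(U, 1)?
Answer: -146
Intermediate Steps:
f(U, A) = 0
Z(P, R) = (-6 + R)*(P + R) (Z(P, R) = (P + R)*(-6 + R) = (-6 + R)*(P + R))
q = 130 (q = (-3 - 4)**2 - 6*(-3) - 6*(-3 - 4) - 3*(-3 - 4) = (-7)**2 + 18 - 6*(-7) - 3*(-7) = 49 + 18 + 42 + 21 = 130)
(-4*4 + 0) + q*(-1 + f(-1, -1)*1) = (-4*4 + 0) + 130*(-1 + 0*1) = (-16 + 0) + 130*(-1 + 0) = -16 + 130*(-1) = -16 - 130 = -146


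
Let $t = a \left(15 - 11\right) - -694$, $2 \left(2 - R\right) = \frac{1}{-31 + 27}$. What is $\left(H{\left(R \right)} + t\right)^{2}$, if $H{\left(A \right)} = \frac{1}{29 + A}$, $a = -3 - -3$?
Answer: $\frac{29864678596}{62001} \approx 4.8168 \cdot 10^{5}$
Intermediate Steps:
$a = 0$ ($a = -3 + 3 = 0$)
$R = \frac{17}{8}$ ($R = 2 - \frac{1}{2 \left(-31 + 27\right)} = 2 - \frac{1}{2 \left(-4\right)} = 2 - - \frac{1}{8} = 2 + \frac{1}{8} = \frac{17}{8} \approx 2.125$)
$t = 694$ ($t = 0 \left(15 - 11\right) - -694 = 0 \cdot 4 + 694 = 0 + 694 = 694$)
$\left(H{\left(R \right)} + t\right)^{2} = \left(\frac{1}{29 + \frac{17}{8}} + 694\right)^{2} = \left(\frac{1}{\frac{249}{8}} + 694\right)^{2} = \left(\frac{8}{249} + 694\right)^{2} = \left(\frac{172814}{249}\right)^{2} = \frac{29864678596}{62001}$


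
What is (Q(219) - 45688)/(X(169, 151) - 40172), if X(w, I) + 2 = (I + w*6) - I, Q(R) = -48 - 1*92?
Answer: 11457/9790 ≈ 1.1703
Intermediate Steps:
Q(R) = -140 (Q(R) = -48 - 92 = -140)
X(w, I) = -2 + 6*w (X(w, I) = -2 + ((I + w*6) - I) = -2 + ((I + 6*w) - I) = -2 + 6*w)
(Q(219) - 45688)/(X(169, 151) - 40172) = (-140 - 45688)/((-2 + 6*169) - 40172) = -45828/((-2 + 1014) - 40172) = -45828/(1012 - 40172) = -45828/(-39160) = -45828*(-1/39160) = 11457/9790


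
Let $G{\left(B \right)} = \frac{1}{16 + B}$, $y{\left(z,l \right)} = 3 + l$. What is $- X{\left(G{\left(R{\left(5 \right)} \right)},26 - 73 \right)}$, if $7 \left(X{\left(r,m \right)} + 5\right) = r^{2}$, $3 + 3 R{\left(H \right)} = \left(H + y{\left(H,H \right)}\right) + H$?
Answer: $\frac{15434}{3087} \approx 4.9997$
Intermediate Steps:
$R{\left(H \right)} = H$ ($R{\left(H \right)} = -1 + \frac{\left(H + \left(3 + H\right)\right) + H}{3} = -1 + \frac{\left(3 + 2 H\right) + H}{3} = -1 + \frac{3 + 3 H}{3} = -1 + \left(1 + H\right) = H$)
$X{\left(r,m \right)} = -5 + \frac{r^{2}}{7}$
$- X{\left(G{\left(R{\left(5 \right)} \right)},26 - 73 \right)} = - (-5 + \frac{\left(\frac{1}{16 + 5}\right)^{2}}{7}) = - (-5 + \frac{\left(\frac{1}{21}\right)^{2}}{7}) = - (-5 + \frac{1}{7 \cdot 441}) = - (-5 + \frac{1}{7} \cdot \frac{1}{441}) = - (-5 + \frac{1}{3087}) = \left(-1\right) \left(- \frac{15434}{3087}\right) = \frac{15434}{3087}$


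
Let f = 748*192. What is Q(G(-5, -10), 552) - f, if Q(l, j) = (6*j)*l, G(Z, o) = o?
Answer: -176736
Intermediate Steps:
f = 143616
Q(l, j) = 6*j*l
Q(G(-5, -10), 552) - f = 6*552*(-10) - 1*143616 = -33120 - 143616 = -176736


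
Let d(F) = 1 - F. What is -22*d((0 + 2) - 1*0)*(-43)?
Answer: -946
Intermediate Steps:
-22*d((0 + 2) - 1*0)*(-43) = -22*(1 - ((0 + 2) - 1*0))*(-43) = -22*(1 - (2 + 0))*(-43) = -22*(1 - 1*2)*(-43) = -22*(1 - 2)*(-43) = -22*(-1)*(-43) = 22*(-43) = -946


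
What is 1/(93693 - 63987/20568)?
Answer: 6856/642337879 ≈ 1.0674e-5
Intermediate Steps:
1/(93693 - 63987/20568) = 1/(93693 - 63987*1/20568) = 1/(93693 - 21329/6856) = 1/(642337879/6856) = 6856/642337879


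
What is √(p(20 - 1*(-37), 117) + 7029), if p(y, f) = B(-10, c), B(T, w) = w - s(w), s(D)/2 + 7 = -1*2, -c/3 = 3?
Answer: 3*√782 ≈ 83.893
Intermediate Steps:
c = -9 (c = -3*3 = -9)
s(D) = -18 (s(D) = -14 + 2*(-1*2) = -14 + 2*(-2) = -14 - 4 = -18)
B(T, w) = 18 + w (B(T, w) = w - 1*(-18) = w + 18 = 18 + w)
p(y, f) = 9 (p(y, f) = 18 - 9 = 9)
√(p(20 - 1*(-37), 117) + 7029) = √(9 + 7029) = √7038 = 3*√782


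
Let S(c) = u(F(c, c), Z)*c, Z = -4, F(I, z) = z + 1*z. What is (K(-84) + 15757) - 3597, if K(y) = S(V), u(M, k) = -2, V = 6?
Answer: 12148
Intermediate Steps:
F(I, z) = 2*z (F(I, z) = z + z = 2*z)
S(c) = -2*c
K(y) = -12 (K(y) = -2*6 = -12)
(K(-84) + 15757) - 3597 = (-12 + 15757) - 3597 = 15745 - 3597 = 12148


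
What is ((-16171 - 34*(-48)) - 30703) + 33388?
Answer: -11854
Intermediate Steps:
((-16171 - 34*(-48)) - 30703) + 33388 = ((-16171 - 1*(-1632)) - 30703) + 33388 = ((-16171 + 1632) - 30703) + 33388 = (-14539 - 30703) + 33388 = -45242 + 33388 = -11854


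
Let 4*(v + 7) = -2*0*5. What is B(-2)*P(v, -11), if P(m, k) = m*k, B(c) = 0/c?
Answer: 0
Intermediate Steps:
B(c) = 0
v = -7 (v = -7 + (-2*0*5)/4 = -7 + (0*5)/4 = -7 + (1/4)*0 = -7 + 0 = -7)
P(m, k) = k*m
B(-2)*P(v, -11) = 0*(-11*(-7)) = 0*77 = 0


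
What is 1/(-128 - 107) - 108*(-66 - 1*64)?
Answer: 3299399/235 ≈ 14040.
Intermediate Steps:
1/(-128 - 107) - 108*(-66 - 1*64) = 1/(-235) - 108*(-66 - 64) = -1/235 - 108*(-130) = -1/235 + 14040 = 3299399/235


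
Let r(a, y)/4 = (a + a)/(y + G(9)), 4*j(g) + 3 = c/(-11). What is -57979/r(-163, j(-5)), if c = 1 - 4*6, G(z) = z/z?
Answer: 985643/28688 ≈ 34.357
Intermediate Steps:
G(z) = 1
c = -23 (c = 1 - 24 = -23)
j(g) = -5/22 (j(g) = -¾ + (-23/(-11))/4 = -¾ + (-23*(-1/11))/4 = -¾ + (¼)*(23/11) = -¾ + 23/44 = -5/22)
r(a, y) = 8*a/(1 + y) (r(a, y) = 4*((a + a)/(y + 1)) = 4*((2*a)/(1 + y)) = 4*(2*a/(1 + y)) = 8*a/(1 + y))
-57979/r(-163, j(-5)) = -57979/(8*(-163)/(1 - 5/22)) = -57979/(8*(-163)/(17/22)) = -57979/(8*(-163)*(22/17)) = -57979/(-28688/17) = -57979*(-17/28688) = 985643/28688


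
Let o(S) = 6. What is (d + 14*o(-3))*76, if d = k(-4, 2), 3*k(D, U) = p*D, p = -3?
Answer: 6688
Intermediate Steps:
k(D, U) = -D (k(D, U) = (-3*D)/3 = -D)
d = 4 (d = -1*(-4) = 4)
(d + 14*o(-3))*76 = (4 + 14*6)*76 = (4 + 84)*76 = 88*76 = 6688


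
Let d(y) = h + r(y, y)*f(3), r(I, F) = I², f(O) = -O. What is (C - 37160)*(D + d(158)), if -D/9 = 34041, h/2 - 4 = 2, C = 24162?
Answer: 4955474502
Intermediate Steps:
h = 12 (h = 8 + 2*2 = 8 + 4 = 12)
D = -306369 (D = -9*34041 = -306369)
d(y) = 12 - 3*y² (d(y) = 12 + y²*(-1*3) = 12 + y²*(-3) = 12 - 3*y²)
(C - 37160)*(D + d(158)) = (24162 - 37160)*(-306369 + (12 - 3*158²)) = -12998*(-306369 + (12 - 3*24964)) = -12998*(-306369 + (12 - 74892)) = -12998*(-306369 - 74880) = -12998*(-381249) = 4955474502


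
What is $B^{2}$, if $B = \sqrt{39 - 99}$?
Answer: $-60$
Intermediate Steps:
$B = 2 i \sqrt{15}$ ($B = \sqrt{-60} = 2 i \sqrt{15} \approx 7.746 i$)
$B^{2} = \left(2 i \sqrt{15}\right)^{2} = -60$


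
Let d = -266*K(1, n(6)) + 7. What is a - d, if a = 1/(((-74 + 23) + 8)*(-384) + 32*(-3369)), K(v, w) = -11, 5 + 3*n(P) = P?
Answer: -267771169/91296 ≈ -2933.0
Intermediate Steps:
n(P) = -5/3 + P/3
d = 2933 (d = -266*(-11) + 7 = 2926 + 7 = 2933)
a = -1/91296 (a = 1/((-51 + 8)*(-384) - 107808) = 1/(-43*(-384) - 107808) = 1/(16512 - 107808) = 1/(-91296) = -1/91296 ≈ -1.0953e-5)
a - d = -1/91296 - 1*2933 = -1/91296 - 2933 = -267771169/91296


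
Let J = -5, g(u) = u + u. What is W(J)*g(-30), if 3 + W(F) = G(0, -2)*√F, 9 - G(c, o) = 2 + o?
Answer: 180 - 540*I*√5 ≈ 180.0 - 1207.5*I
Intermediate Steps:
g(u) = 2*u
G(c, o) = 7 - o (G(c, o) = 9 - (2 + o) = 9 + (-2 - o) = 7 - o)
W(F) = -3 + 9*√F (W(F) = -3 + (7 - 1*(-2))*√F = -3 + (7 + 2)*√F = -3 + 9*√F)
W(J)*g(-30) = (-3 + 9*√(-5))*(2*(-30)) = (-3 + 9*(I*√5))*(-60) = (-3 + 9*I*√5)*(-60) = 180 - 540*I*√5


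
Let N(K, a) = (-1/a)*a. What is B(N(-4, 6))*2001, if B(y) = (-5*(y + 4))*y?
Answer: 30015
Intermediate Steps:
N(K, a) = -1
B(y) = y*(-20 - 5*y) (B(y) = (-5*(4 + y))*y = (-20 - 5*y)*y = y*(-20 - 5*y))
B(N(-4, 6))*2001 = -5*(-1)*(4 - 1)*2001 = -5*(-1)*3*2001 = 15*2001 = 30015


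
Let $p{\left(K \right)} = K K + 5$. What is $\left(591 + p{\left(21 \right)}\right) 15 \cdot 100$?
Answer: $1555500$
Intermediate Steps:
$p{\left(K \right)} = 5 + K^{2}$ ($p{\left(K \right)} = K^{2} + 5 = 5 + K^{2}$)
$\left(591 + p{\left(21 \right)}\right) 15 \cdot 100 = \left(591 + \left(5 + 21^{2}\right)\right) 15 \cdot 100 = \left(591 + \left(5 + 441\right)\right) 1500 = \left(591 + 446\right) 1500 = 1037 \cdot 1500 = 1555500$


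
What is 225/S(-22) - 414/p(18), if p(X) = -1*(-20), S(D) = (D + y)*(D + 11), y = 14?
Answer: -7983/440 ≈ -18.143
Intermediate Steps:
S(D) = (11 + D)*(14 + D) (S(D) = (D + 14)*(D + 11) = (14 + D)*(11 + D) = (11 + D)*(14 + D))
p(X) = 20
225/S(-22) - 414/p(18) = 225/(154 + (-22)² + 25*(-22)) - 414/20 = 225/(154 + 484 - 550) - 414*1/20 = 225/88 - 207/10 = -7983/440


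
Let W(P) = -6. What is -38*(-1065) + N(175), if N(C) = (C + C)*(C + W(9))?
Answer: 99620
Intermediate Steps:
N(C) = 2*C*(-6 + C) (N(C) = (C + C)*(C - 6) = (2*C)*(-6 + C) = 2*C*(-6 + C))
-38*(-1065) + N(175) = -38*(-1065) + 2*175*(-6 + 175) = 40470 + 2*175*169 = 40470 + 59150 = 99620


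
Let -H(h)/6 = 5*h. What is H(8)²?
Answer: 57600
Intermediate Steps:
H(h) = -30*h
H(8)² = (-30*8)² = (-240)² = 57600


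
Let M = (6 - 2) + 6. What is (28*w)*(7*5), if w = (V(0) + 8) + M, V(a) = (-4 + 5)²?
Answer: 18620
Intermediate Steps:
M = 10 (M = 4 + 6 = 10)
V(a) = 1 (V(a) = 1² = 1)
w = 19 (w = (1 + 8) + 10 = 9 + 10 = 19)
(28*w)*(7*5) = (28*19)*(7*5) = 532*35 = 18620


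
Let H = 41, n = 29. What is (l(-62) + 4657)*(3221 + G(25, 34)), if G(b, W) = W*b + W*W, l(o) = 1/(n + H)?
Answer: 1703954957/70 ≈ 2.4342e+7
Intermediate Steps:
l(o) = 1/70 (l(o) = 1/(29 + 41) = 1/70)
G(b, W) = W**2 + W*b (G(b, W) = W*b + W**2 = W**2 + W*b)
(l(-62) + 4657)*(3221 + G(25, 34)) = (1/70 + 4657)*(3221 + 34*(34 + 25)) = 325991*(3221 + 34*59)/70 = 325991*(3221 + 2006)/70 = (325991/70)*5227 = 1703954957/70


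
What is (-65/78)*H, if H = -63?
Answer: 105/2 ≈ 52.500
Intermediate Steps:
(-65/78)*H = -65/78*(-63) = -65*1/78*(-63) = -5/6*(-63) = 105/2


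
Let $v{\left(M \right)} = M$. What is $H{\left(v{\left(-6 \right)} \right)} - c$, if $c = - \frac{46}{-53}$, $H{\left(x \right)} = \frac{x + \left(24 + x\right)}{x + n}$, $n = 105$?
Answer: $- \frac{1306}{1749} \approx -0.74671$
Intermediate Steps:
$H{\left(x \right)} = \frac{24 + 2 x}{105 + x}$ ($H{\left(x \right)} = \frac{x + \left(24 + x\right)}{x + 105} = \frac{24 + 2 x}{105 + x}$)
$c = \frac{46}{53}$ ($c = \left(-46\right) \left(- \frac{1}{53}\right) = \frac{46}{53} \approx 0.86792$)
$H{\left(v{\left(-6 \right)} \right)} - c = \frac{2 \left(12 - 6\right)}{105 - 6} - \frac{46}{53} = 2 \cdot \frac{1}{99} \cdot 6 - \frac{46}{53} = \frac{4}{33} - \frac{46}{53} = - \frac{1306}{1749}$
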